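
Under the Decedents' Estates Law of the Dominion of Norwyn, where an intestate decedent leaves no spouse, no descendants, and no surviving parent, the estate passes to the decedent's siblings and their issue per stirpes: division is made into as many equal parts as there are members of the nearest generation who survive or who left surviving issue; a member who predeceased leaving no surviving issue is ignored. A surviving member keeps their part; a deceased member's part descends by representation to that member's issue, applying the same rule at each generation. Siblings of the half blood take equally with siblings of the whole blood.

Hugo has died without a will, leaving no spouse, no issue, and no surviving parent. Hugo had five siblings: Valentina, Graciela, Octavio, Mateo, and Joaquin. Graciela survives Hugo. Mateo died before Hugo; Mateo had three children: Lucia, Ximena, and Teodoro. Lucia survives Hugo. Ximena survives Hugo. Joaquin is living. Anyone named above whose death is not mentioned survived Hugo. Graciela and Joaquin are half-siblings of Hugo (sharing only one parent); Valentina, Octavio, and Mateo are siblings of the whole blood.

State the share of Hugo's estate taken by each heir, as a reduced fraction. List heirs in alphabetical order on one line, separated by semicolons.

No spouse, descendants, or parent survives, so the estate passes to Hugo's siblings per stirpes.
Half-blood and whole-blood siblings take equally under the stated rule.
The estate is divided into 5 equal shares of 1/5 among Valentina, Graciela, Octavio, Mateo, Joaquin.
Valentina is living and takes 1/5.
Graciela is living and takes 1/5.
Octavio is living and takes 1/5.
Mateo predeceased; the 1/5 allotted to Mateo's branch passes to Mateo's issue by representation.
The 1/5 is divided into 3 equal shares of 1/15 among Lucia, Ximena, Teodoro.
Lucia is living and takes 1/15.
Ximena is living and takes 1/15.
Teodoro is living and takes 1/15.
Joaquin is living and takes 1/5.

Graciela 1/5; Joaquin 1/5; Lucia 1/15; Octavio 1/5; Teodoro 1/15; Valentina 1/5; Ximena 1/15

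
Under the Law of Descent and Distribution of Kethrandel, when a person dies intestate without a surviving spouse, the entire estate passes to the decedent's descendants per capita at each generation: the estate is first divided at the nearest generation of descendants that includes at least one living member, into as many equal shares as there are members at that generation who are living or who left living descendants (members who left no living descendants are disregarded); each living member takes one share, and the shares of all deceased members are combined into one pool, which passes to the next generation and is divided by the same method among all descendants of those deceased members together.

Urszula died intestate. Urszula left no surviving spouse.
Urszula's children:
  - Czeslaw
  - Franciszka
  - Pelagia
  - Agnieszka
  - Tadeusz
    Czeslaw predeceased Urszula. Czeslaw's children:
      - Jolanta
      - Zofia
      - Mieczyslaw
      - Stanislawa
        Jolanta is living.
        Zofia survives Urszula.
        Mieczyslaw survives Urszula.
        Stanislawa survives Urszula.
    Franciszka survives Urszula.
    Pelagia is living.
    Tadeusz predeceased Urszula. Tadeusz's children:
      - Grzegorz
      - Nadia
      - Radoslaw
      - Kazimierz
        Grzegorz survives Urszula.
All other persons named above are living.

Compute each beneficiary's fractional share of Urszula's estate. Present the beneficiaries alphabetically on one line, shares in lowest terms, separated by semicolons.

There is no surviving spouse, so the entire estate passes to Urszula's descendants per capita at each generation.
At generation 1 (Czeslaw, Franciszka, Pelagia, Agnieszka, Tadeusz) there are 5 shares of (1)/5 = 1/5 each.
Living: Franciszka, Pelagia, and Agnieszka — each takes 1/5.
Deceased: Czeslaw and Tadeusz. Their combined 2/5 is pooled and carried to generation 2.
At generation 2 (Jolanta, Zofia, Mieczyslaw, Stanislawa, Grzegorz, Nadia, Radoslaw, Kazimierz) there are 8 shares of (2/5)/8 = 1/20 each.
Living: Jolanta, Zofia, Mieczyslaw, Stanislawa, Grzegorz, Nadia, Radoslaw, and Kazimierz — each takes 1/20.

Agnieszka 1/5; Franciszka 1/5; Grzegorz 1/20; Jolanta 1/20; Kazimierz 1/20; Mieczyslaw 1/20; Nadia 1/20; Pelagia 1/5; Radoslaw 1/20; Stanislawa 1/20; Zofia 1/20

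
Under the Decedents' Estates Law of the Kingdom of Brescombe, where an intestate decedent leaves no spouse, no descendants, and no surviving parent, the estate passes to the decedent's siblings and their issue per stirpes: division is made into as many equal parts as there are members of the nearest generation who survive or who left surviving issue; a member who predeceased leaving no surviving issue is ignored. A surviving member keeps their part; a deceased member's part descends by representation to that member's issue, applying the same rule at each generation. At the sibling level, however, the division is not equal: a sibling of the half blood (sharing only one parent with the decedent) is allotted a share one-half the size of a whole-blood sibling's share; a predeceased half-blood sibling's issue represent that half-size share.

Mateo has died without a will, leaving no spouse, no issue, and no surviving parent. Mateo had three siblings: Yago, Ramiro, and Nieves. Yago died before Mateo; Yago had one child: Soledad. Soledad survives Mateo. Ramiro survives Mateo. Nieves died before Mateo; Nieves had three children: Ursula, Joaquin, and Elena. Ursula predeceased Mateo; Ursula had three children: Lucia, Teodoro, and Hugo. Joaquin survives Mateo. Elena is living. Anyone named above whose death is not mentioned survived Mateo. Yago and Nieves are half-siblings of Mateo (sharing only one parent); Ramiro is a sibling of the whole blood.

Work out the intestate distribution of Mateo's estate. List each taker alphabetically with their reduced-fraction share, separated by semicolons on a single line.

Elena 1/12; Hugo 1/36; Joaquin 1/12; Lucia 1/36; Ramiro 1/2; Soledad 1/4; Teodoro 1/36

No spouse, descendants, or parent survives, so the estate passes to Mateo's siblings per stirpes.
Half-blood siblings count for one-half the weight of whole-blood siblings at the initial division.
Dividing 1 in proportion to weights (total weight 2): Yago (weight 1/2) → 1/4; Ramiro (weight 1) → 1/2; Nieves (weight 1/2) → 1/4.
Yago predeceased; the 1/4 allotted to Yago's branch passes to Yago's issue by representation.
Soledad is the sole taker at this level and receives the full 1/4.
Ramiro is living and takes 1/2.
Nieves predeceased; the 1/4 allotted to Nieves's branch passes to Nieves's issue by representation.
The 1/4 is divided into 3 equal shares of 1/12 among Ursula, Joaquin, Elena.
Ursula predeceased; the 1/12 allotted to Ursula's branch passes to Ursula's issue by representation.
The 1/12 is divided into 3 equal shares of 1/36 among Lucia, Teodoro, Hugo.
Lucia is living and takes 1/36.
Teodoro is living and takes 1/36.
Hugo is living and takes 1/36.
Joaquin is living and takes 1/12.
Elena is living and takes 1/12.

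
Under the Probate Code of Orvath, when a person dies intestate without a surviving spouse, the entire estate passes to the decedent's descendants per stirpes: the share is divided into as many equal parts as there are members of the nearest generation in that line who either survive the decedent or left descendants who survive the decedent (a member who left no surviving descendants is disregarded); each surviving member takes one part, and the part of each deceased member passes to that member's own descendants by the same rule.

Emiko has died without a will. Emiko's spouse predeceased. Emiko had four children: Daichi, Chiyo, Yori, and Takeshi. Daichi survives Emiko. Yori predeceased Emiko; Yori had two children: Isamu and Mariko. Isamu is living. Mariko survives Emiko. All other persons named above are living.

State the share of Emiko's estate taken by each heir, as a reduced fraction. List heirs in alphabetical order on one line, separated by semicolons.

Chiyo 1/4; Daichi 1/4; Isamu 1/8; Mariko 1/8; Takeshi 1/4

There is no surviving spouse, so the entire estate passes to Emiko's descendants per stirpes.
The estate is divided into 4 equal shares of 1/4 among Daichi, Chiyo, Yori, Takeshi.
Daichi is living and takes 1/4.
Chiyo is living and takes 1/4.
Yori predeceased; the 1/4 allotted to Yori's branch passes to Yori's issue by representation.
The 1/4 is divided into 2 equal shares of 1/8 among Isamu, Mariko.
Isamu is living and takes 1/8.
Mariko is living and takes 1/8.
Takeshi is living and takes 1/4.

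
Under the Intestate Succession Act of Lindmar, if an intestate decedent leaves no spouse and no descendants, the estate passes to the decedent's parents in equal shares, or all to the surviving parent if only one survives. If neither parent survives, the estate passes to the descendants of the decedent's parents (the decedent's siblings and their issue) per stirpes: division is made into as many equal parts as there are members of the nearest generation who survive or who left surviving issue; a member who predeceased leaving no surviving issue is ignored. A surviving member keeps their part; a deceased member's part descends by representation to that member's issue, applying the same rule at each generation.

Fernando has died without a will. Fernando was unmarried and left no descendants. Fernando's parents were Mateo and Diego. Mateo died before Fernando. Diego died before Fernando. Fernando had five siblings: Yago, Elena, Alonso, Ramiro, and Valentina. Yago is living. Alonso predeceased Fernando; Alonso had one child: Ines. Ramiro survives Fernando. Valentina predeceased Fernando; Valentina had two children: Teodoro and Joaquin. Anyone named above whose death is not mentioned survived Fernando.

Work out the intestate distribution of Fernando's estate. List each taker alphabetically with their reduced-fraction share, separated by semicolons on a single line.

Neither parent survives and there are no descendants, so the estate passes to Fernando's siblings and their issue per stirpes.
The estate is divided into 5 equal shares of 1/5 among Yago, Elena, Alonso, Ramiro, Valentina.
Yago is living and takes 1/5.
Elena is living and takes 1/5.
Alonso predeceased; the 1/5 allotted to Alonso's branch passes to Alonso's issue by representation.
Ines is the sole taker at this level and receives the full 1/5.
Ramiro is living and takes 1/5.
Valentina predeceased; the 1/5 allotted to Valentina's branch passes to Valentina's issue by representation.
The 1/5 is divided into 2 equal shares of 1/10 among Teodoro, Joaquin.
Teodoro is living and takes 1/10.
Joaquin is living and takes 1/10.

Elena 1/5; Ines 1/5; Joaquin 1/10; Ramiro 1/5; Teodoro 1/10; Yago 1/5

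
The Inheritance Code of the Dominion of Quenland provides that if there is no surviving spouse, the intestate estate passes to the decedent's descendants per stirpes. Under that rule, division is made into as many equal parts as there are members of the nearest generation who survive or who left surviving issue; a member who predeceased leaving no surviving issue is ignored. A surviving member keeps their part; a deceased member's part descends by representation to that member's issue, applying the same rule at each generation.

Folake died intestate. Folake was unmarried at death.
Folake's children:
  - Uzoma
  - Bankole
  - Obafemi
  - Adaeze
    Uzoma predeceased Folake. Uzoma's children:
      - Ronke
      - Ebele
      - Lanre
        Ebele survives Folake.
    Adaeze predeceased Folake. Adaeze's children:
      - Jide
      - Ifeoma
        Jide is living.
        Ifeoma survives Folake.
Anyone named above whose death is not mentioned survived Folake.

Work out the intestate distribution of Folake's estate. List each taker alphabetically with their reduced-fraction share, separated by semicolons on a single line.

There is no surviving spouse, so the entire estate passes to Folake's descendants per stirpes.
The estate is divided into 4 equal shares of 1/4 among Uzoma, Bankole, Obafemi, Adaeze.
Uzoma predeceased; the 1/4 allotted to Uzoma's branch passes to Uzoma's issue by representation.
The 1/4 is divided into 3 equal shares of 1/12 among Ronke, Ebele, Lanre.
Ronke is living and takes 1/12.
Ebele is living and takes 1/12.
Lanre is living and takes 1/12.
Bankole is living and takes 1/4.
Obafemi is living and takes 1/4.
Adaeze predeceased; the 1/4 allotted to Adaeze's branch passes to Adaeze's issue by representation.
The 1/4 is divided into 2 equal shares of 1/8 among Jide, Ifeoma.
Jide is living and takes 1/8.
Ifeoma is living and takes 1/8.

Bankole 1/4; Ebele 1/12; Ifeoma 1/8; Jide 1/8; Lanre 1/12; Obafemi 1/4; Ronke 1/12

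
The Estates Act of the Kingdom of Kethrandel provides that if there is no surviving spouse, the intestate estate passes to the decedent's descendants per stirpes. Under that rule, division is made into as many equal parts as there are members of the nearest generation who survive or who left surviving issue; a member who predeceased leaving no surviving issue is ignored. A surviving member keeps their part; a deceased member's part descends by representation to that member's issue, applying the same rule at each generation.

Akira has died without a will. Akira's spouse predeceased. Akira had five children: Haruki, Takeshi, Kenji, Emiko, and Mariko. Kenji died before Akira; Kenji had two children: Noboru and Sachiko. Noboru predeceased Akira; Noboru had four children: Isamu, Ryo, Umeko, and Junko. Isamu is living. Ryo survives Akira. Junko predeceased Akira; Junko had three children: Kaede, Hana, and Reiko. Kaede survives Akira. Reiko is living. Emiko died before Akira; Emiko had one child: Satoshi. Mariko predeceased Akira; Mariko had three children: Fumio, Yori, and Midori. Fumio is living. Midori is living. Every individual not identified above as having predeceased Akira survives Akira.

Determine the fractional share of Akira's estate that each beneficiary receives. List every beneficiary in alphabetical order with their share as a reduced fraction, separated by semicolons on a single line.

There is no surviving spouse, so the entire estate passes to Akira's descendants per stirpes.
The estate is divided into 5 equal shares of 1/5 among Haruki, Takeshi, Kenji, Emiko, Mariko.
Haruki is living and takes 1/5.
Takeshi is living and takes 1/5.
Kenji predeceased; the 1/5 allotted to Kenji's branch passes to Kenji's issue by representation.
The 1/5 is divided into 2 equal shares of 1/10 among Noboru, Sachiko.
Noboru predeceased; the 1/10 allotted to Noboru's branch passes to Noboru's issue by representation.
The 1/10 is divided into 4 equal shares of 1/40 among Isamu, Ryo, Umeko, Junko.
Isamu is living and takes 1/40.
Ryo is living and takes 1/40.
Umeko is living and takes 1/40.
Junko predeceased; the 1/40 allotted to Junko's branch passes to Junko's issue by representation.
The 1/40 is divided into 3 equal shares of 1/120 among Kaede, Hana, Reiko.
Kaede is living and takes 1/120.
Hana is living and takes 1/120.
Reiko is living and takes 1/120.
Sachiko is living and takes 1/10.
Emiko predeceased; the 1/5 allotted to Emiko's branch passes to Emiko's issue by representation.
Satoshi is the sole taker at this level and receives the full 1/5.
Mariko predeceased; the 1/5 allotted to Mariko's branch passes to Mariko's issue by representation.
The 1/5 is divided into 3 equal shares of 1/15 among Fumio, Yori, Midori.
Fumio is living and takes 1/15.
Yori is living and takes 1/15.
Midori is living and takes 1/15.

Fumio 1/15; Hana 1/120; Haruki 1/5; Isamu 1/40; Kaede 1/120; Midori 1/15; Reiko 1/120; Ryo 1/40; Sachiko 1/10; Satoshi 1/5; Takeshi 1/5; Umeko 1/40; Yori 1/15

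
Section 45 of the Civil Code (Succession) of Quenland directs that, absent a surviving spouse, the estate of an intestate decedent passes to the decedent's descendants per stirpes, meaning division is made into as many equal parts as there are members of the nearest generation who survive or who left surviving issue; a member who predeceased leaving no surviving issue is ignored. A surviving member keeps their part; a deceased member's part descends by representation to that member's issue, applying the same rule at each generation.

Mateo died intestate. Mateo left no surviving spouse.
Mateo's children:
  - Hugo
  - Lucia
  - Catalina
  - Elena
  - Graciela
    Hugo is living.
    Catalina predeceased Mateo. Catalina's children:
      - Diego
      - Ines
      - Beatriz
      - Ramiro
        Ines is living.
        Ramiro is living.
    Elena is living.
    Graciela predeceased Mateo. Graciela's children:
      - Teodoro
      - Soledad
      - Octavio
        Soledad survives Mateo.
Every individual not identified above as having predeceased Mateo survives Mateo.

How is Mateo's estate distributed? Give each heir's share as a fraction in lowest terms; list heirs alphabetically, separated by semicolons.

Beatriz 1/20; Diego 1/20; Elena 1/5; Hugo 1/5; Ines 1/20; Lucia 1/5; Octavio 1/15; Ramiro 1/20; Soledad 1/15; Teodoro 1/15

There is no surviving spouse, so the entire estate passes to Mateo's descendants per stirpes.
The estate is divided into 5 equal shares of 1/5 among Hugo, Lucia, Catalina, Elena, Graciela.
Hugo is living and takes 1/5.
Lucia is living and takes 1/5.
Catalina predeceased; the 1/5 allotted to Catalina's branch passes to Catalina's issue by representation.
The 1/5 is divided into 4 equal shares of 1/20 among Diego, Ines, Beatriz, Ramiro.
Diego is living and takes 1/20.
Ines is living and takes 1/20.
Beatriz is living and takes 1/20.
Ramiro is living and takes 1/20.
Elena is living and takes 1/5.
Graciela predeceased; the 1/5 allotted to Graciela's branch passes to Graciela's issue by representation.
The 1/5 is divided into 3 equal shares of 1/15 among Teodoro, Soledad, Octavio.
Teodoro is living and takes 1/15.
Soledad is living and takes 1/15.
Octavio is living and takes 1/15.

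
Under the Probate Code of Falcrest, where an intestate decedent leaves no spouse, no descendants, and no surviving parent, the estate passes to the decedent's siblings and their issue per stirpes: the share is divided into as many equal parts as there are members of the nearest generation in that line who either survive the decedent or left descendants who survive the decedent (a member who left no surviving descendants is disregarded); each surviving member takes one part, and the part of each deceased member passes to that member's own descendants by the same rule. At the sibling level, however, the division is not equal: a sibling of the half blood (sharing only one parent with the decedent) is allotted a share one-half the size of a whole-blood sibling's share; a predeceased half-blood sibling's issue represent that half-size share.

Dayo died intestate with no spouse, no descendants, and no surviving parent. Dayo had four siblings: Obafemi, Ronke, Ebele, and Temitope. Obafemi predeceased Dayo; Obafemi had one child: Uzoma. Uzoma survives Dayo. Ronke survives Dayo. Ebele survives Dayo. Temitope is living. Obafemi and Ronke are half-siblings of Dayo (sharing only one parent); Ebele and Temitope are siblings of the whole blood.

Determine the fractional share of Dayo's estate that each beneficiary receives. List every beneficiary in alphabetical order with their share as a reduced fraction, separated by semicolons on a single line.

Ebele 1/3; Ronke 1/6; Temitope 1/3; Uzoma 1/6

No spouse, descendants, or parent survives, so the estate passes to Dayo's siblings per stirpes.
Half-blood siblings count for one-half the weight of whole-blood siblings at the initial division.
Dividing 1 in proportion to weights (total weight 3): Obafemi (weight 1/2) → 1/6; Ronke (weight 1/2) → 1/6; Ebele (weight 1) → 1/3; Temitope (weight 1) → 1/3.
Obafemi predeceased; the 1/6 allotted to Obafemi's branch passes to Obafemi's issue by representation.
Uzoma is the sole taker at this level and receives the full 1/6.
Ronke is living and takes 1/6.
Ebele is living and takes 1/3.
Temitope is living and takes 1/3.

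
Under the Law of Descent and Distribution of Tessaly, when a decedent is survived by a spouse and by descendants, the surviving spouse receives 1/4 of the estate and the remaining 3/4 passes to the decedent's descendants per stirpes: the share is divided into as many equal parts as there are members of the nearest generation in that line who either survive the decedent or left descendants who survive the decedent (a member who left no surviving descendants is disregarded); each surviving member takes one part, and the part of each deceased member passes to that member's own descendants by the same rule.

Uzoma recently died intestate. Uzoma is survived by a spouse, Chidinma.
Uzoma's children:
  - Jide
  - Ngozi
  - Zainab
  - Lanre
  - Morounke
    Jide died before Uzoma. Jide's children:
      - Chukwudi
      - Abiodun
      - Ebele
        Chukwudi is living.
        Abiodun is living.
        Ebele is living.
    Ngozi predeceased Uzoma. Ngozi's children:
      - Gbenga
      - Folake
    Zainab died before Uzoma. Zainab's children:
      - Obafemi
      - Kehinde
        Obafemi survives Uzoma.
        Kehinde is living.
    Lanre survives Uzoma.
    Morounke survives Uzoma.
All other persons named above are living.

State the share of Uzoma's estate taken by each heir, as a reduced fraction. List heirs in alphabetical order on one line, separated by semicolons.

Abiodun 1/20; Chidinma 1/4; Chukwudi 1/20; Ebele 1/20; Folake 3/40; Gbenga 3/40; Kehinde 3/40; Lanre 3/20; Morounke 3/20; Obafemi 3/40

Chidinma, as surviving spouse, takes 1/4.
The remaining 3/4 passes to Uzoma's descendants per stirpes.
The 3/4 is divided into 5 equal shares of 3/20 among Jide, Ngozi, Zainab, Lanre, Morounke.
Jide predeceased; the 3/20 allotted to Jide's branch passes to Jide's issue by representation.
The 3/20 is divided into 3 equal shares of 1/20 among Chukwudi, Abiodun, Ebele.
Chukwudi is living and takes 1/20.
Abiodun is living and takes 1/20.
Ebele is living and takes 1/20.
Ngozi predeceased; the 3/20 allotted to Ngozi's branch passes to Ngozi's issue by representation.
The 3/20 is divided into 2 equal shares of 3/40 among Gbenga, Folake.
Gbenga is living and takes 3/40.
Folake is living and takes 3/40.
Zainab predeceased; the 3/20 allotted to Zainab's branch passes to Zainab's issue by representation.
The 3/20 is divided into 2 equal shares of 3/40 among Obafemi, Kehinde.
Obafemi is living and takes 3/40.
Kehinde is living and takes 3/40.
Lanre is living and takes 3/20.
Morounke is living and takes 3/20.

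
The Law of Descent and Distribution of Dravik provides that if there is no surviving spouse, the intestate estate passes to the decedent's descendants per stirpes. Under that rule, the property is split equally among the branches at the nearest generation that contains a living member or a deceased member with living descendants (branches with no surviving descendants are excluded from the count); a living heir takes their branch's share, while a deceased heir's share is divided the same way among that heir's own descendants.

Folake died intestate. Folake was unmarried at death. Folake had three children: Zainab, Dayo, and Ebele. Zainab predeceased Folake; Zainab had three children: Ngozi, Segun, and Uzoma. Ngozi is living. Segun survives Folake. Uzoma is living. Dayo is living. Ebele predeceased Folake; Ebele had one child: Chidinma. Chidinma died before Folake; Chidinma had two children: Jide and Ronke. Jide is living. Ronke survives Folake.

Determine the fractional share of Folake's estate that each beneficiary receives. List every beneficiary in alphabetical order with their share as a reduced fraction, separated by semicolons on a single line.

Dayo 1/3; Jide 1/6; Ngozi 1/9; Ronke 1/6; Segun 1/9; Uzoma 1/9

There is no surviving spouse, so the entire estate passes to Folake's descendants per stirpes.
The estate is divided into 3 equal shares of 1/3 among Zainab, Dayo, Ebele.
Zainab predeceased; the 1/3 allotted to Zainab's branch passes to Zainab's issue by representation.
The 1/3 is divided into 3 equal shares of 1/9 among Ngozi, Segun, Uzoma.
Ngozi is living and takes 1/9.
Segun is living and takes 1/9.
Uzoma is living and takes 1/9.
Dayo is living and takes 1/3.
Ebele predeceased; the 1/3 allotted to Ebele's branch passes to Ebele's issue by representation.
Chidinma's line is the sole branch at this level, so the full 1/3 passes to Chidinma's issue by representation.
The 1/3 is divided into 2 equal shares of 1/6 among Jide, Ronke.
Jide is living and takes 1/6.
Ronke is living and takes 1/6.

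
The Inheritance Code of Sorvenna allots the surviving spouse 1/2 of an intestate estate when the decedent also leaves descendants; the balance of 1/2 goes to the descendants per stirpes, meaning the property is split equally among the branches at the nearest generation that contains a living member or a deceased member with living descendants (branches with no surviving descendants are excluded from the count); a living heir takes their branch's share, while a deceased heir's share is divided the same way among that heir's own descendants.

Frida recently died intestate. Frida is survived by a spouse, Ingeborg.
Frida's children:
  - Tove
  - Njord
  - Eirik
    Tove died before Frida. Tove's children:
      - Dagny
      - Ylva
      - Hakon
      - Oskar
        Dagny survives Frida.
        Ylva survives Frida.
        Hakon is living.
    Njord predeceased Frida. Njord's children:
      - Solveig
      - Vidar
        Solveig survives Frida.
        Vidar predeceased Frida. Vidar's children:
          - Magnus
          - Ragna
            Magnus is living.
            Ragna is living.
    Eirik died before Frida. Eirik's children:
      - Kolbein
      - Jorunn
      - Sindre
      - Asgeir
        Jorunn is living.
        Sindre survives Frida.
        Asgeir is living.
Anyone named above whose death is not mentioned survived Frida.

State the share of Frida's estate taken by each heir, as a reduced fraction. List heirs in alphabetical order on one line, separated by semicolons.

Ingeborg, as surviving spouse, takes 1/2.
The remaining 1/2 passes to Frida's descendants per stirpes.
The 1/2 is divided into 3 equal shares of 1/6 among Tove, Njord, Eirik.
Tove predeceased; the 1/6 allotted to Tove's branch passes to Tove's issue by representation.
The 1/6 is divided into 4 equal shares of 1/24 among Dagny, Ylva, Hakon, Oskar.
Dagny is living and takes 1/24.
Ylva is living and takes 1/24.
Hakon is living and takes 1/24.
Oskar is living and takes 1/24.
Njord predeceased; the 1/6 allotted to Njord's branch passes to Njord's issue by representation.
The 1/6 is divided into 2 equal shares of 1/12 among Solveig, Vidar.
Solveig is living and takes 1/12.
Vidar predeceased; the 1/12 allotted to Vidar's branch passes to Vidar's issue by representation.
The 1/12 is divided into 2 equal shares of 1/24 among Magnus, Ragna.
Magnus is living and takes 1/24.
Ragna is living and takes 1/24.
Eirik predeceased; the 1/6 allotted to Eirik's branch passes to Eirik's issue by representation.
The 1/6 is divided into 4 equal shares of 1/24 among Kolbein, Jorunn, Sindre, Asgeir.
Kolbein is living and takes 1/24.
Jorunn is living and takes 1/24.
Sindre is living and takes 1/24.
Asgeir is living and takes 1/24.

Asgeir 1/24; Dagny 1/24; Hakon 1/24; Ingeborg 1/2; Jorunn 1/24; Kolbein 1/24; Magnus 1/24; Oskar 1/24; Ragna 1/24; Sindre 1/24; Solveig 1/12; Ylva 1/24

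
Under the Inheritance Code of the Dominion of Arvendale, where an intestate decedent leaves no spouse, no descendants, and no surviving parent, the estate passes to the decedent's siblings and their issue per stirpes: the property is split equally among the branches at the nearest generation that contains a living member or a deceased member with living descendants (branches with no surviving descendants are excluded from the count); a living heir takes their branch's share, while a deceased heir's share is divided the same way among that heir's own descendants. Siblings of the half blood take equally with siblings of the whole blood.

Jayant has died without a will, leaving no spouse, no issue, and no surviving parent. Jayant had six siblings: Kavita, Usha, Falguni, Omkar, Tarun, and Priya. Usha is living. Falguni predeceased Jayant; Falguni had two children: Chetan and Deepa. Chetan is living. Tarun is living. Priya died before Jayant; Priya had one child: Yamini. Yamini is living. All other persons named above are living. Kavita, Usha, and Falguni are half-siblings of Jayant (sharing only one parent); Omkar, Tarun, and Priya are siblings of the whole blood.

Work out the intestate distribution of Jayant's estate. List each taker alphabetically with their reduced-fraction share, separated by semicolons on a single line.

No spouse, descendants, or parent survives, so the estate passes to Jayant's siblings per stirpes.
Half-blood and whole-blood siblings take equally under the stated rule.
The estate is divided into 6 equal shares of 1/6 among Kavita, Usha, Falguni, Omkar, Tarun, Priya.
Kavita is living and takes 1/6.
Usha is living and takes 1/6.
Falguni predeceased; the 1/6 allotted to Falguni's branch passes to Falguni's issue by representation.
The 1/6 is divided into 2 equal shares of 1/12 among Chetan, Deepa.
Chetan is living and takes 1/12.
Deepa is living and takes 1/12.
Omkar is living and takes 1/6.
Tarun is living and takes 1/6.
Priya predeceased; the 1/6 allotted to Priya's branch passes to Priya's issue by representation.
Yamini is the sole taker at this level and receives the full 1/6.

Chetan 1/12; Deepa 1/12; Kavita 1/6; Omkar 1/6; Tarun 1/6; Usha 1/6; Yamini 1/6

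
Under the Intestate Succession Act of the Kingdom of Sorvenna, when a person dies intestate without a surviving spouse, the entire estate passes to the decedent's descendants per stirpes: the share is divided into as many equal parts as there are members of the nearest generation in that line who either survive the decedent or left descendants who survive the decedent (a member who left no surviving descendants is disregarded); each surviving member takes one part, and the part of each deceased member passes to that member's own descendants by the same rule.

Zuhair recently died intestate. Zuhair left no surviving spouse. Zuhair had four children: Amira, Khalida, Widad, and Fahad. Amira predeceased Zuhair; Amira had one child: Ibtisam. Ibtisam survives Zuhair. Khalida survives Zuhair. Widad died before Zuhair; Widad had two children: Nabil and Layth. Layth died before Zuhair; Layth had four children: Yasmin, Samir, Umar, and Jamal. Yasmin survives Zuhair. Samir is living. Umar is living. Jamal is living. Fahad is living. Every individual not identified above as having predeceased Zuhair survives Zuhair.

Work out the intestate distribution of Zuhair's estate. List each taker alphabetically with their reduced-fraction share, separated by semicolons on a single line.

There is no surviving spouse, so the entire estate passes to Zuhair's descendants per stirpes.
The estate is divided into 4 equal shares of 1/4 among Amira, Khalida, Widad, Fahad.
Amira predeceased; the 1/4 allotted to Amira's branch passes to Amira's issue by representation.
Ibtisam is the sole taker at this level and receives the full 1/4.
Khalida is living and takes 1/4.
Widad predeceased; the 1/4 allotted to Widad's branch passes to Widad's issue by representation.
The 1/4 is divided into 2 equal shares of 1/8 among Nabil, Layth.
Nabil is living and takes 1/8.
Layth predeceased; the 1/8 allotted to Layth's branch passes to Layth's issue by representation.
The 1/8 is divided into 4 equal shares of 1/32 among Yasmin, Samir, Umar, Jamal.
Yasmin is living and takes 1/32.
Samir is living and takes 1/32.
Umar is living and takes 1/32.
Jamal is living and takes 1/32.
Fahad is living and takes 1/4.

Fahad 1/4; Ibtisam 1/4; Jamal 1/32; Khalida 1/4; Nabil 1/8; Samir 1/32; Umar 1/32; Yasmin 1/32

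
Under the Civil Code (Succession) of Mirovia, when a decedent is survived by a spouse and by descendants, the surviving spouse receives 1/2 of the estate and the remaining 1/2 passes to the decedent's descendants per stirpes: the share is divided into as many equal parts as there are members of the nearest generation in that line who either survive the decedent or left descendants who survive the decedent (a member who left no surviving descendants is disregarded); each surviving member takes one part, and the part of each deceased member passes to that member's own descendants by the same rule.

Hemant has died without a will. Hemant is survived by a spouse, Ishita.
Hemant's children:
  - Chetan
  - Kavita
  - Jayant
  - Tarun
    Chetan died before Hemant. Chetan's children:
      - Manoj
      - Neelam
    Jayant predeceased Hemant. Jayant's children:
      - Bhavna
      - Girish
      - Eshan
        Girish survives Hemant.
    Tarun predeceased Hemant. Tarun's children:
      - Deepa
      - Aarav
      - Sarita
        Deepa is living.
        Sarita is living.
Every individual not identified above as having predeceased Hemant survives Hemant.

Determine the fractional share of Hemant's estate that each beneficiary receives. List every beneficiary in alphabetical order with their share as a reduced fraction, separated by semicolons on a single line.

Aarav 1/24; Bhavna 1/24; Deepa 1/24; Eshan 1/24; Girish 1/24; Ishita 1/2; Kavita 1/8; Manoj 1/16; Neelam 1/16; Sarita 1/24

Ishita, as surviving spouse, takes 1/2.
The remaining 1/2 passes to Hemant's descendants per stirpes.
The 1/2 is divided into 4 equal shares of 1/8 among Chetan, Kavita, Jayant, Tarun.
Chetan predeceased; the 1/8 allotted to Chetan's branch passes to Chetan's issue by representation.
The 1/8 is divided into 2 equal shares of 1/16 among Manoj, Neelam.
Manoj is living and takes 1/16.
Neelam is living and takes 1/16.
Kavita is living and takes 1/8.
Jayant predeceased; the 1/8 allotted to Jayant's branch passes to Jayant's issue by representation.
The 1/8 is divided into 3 equal shares of 1/24 among Bhavna, Girish, Eshan.
Bhavna is living and takes 1/24.
Girish is living and takes 1/24.
Eshan is living and takes 1/24.
Tarun predeceased; the 1/8 allotted to Tarun's branch passes to Tarun's issue by representation.
The 1/8 is divided into 3 equal shares of 1/24 among Deepa, Aarav, Sarita.
Deepa is living and takes 1/24.
Aarav is living and takes 1/24.
Sarita is living and takes 1/24.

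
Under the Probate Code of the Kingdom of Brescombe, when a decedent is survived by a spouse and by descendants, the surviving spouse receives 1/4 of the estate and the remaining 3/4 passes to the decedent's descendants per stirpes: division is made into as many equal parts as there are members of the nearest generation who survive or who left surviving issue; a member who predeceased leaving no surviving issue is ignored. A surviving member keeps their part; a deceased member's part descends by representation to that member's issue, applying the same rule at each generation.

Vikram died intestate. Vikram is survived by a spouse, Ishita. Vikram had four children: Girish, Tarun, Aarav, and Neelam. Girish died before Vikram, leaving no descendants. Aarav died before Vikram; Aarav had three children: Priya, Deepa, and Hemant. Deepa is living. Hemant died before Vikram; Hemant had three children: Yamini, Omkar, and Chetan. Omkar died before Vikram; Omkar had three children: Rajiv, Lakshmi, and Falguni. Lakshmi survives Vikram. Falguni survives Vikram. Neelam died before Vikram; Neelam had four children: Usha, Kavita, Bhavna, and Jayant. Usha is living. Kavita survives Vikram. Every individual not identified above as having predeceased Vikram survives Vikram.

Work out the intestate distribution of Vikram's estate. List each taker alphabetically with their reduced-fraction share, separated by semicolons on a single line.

Bhavna 1/16; Chetan 1/36; Deepa 1/12; Falguni 1/108; Ishita 1/4; Jayant 1/16; Kavita 1/16; Lakshmi 1/108; Priya 1/12; Rajiv 1/108; Tarun 1/4; Usha 1/16; Yamini 1/36

Ishita, as surviving spouse, takes 1/4.
The remaining 3/4 passes to Vikram's descendants per stirpes.
Girish left no surviving issue, so that branch lapses and is disregarded.
The 3/4 is divided into 3 equal shares of 1/4 among Tarun, Aarav, Neelam.
Tarun is living and takes 1/4.
Aarav predeceased; the 1/4 allotted to Aarav's branch passes to Aarav's issue by representation.
The 1/4 is divided into 3 equal shares of 1/12 among Priya, Deepa, Hemant.
Priya is living and takes 1/12.
Deepa is living and takes 1/12.
Hemant predeceased; the 1/12 allotted to Hemant's branch passes to Hemant's issue by representation.
The 1/12 is divided into 3 equal shares of 1/36 among Yamini, Omkar, Chetan.
Yamini is living and takes 1/36.
Omkar predeceased; the 1/36 allotted to Omkar's branch passes to Omkar's issue by representation.
The 1/36 is divided into 3 equal shares of 1/108 among Rajiv, Lakshmi, Falguni.
Rajiv is living and takes 1/108.
Lakshmi is living and takes 1/108.
Falguni is living and takes 1/108.
Chetan is living and takes 1/36.
Neelam predeceased; the 1/4 allotted to Neelam's branch passes to Neelam's issue by representation.
The 1/4 is divided into 4 equal shares of 1/16 among Usha, Kavita, Bhavna, Jayant.
Usha is living and takes 1/16.
Kavita is living and takes 1/16.
Bhavna is living and takes 1/16.
Jayant is living and takes 1/16.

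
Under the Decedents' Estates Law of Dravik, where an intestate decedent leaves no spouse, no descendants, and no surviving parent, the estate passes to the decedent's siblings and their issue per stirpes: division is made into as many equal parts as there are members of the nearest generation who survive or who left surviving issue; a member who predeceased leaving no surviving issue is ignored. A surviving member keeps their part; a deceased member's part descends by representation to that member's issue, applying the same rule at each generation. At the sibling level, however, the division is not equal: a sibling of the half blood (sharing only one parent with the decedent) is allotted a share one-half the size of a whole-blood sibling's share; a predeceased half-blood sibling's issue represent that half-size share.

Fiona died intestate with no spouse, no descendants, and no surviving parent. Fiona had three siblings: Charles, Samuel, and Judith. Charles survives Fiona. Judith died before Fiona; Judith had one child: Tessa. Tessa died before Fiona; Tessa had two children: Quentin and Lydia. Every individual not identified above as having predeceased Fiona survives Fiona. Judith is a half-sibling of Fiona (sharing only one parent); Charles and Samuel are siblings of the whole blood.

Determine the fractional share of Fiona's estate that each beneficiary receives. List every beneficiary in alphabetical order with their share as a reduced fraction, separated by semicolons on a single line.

Charles 2/5; Lydia 1/10; Quentin 1/10; Samuel 2/5

No spouse, descendants, or parent survives, so the estate passes to Fiona's siblings per stirpes.
Half-blood siblings count for one-half the weight of whole-blood siblings at the initial division.
Dividing 1 in proportion to weights (total weight 5/2): Charles (weight 1) → 2/5; Samuel (weight 1) → 2/5; Judith (weight 1/2) → 1/5.
Charles is living and takes 2/5.
Samuel is living and takes 2/5.
Judith predeceased; the 1/5 allotted to Judith's branch passes to Judith's issue by representation.
Tessa's line is the sole branch at this level, so the full 1/5 passes to Tessa's issue by representation.
The 1/5 is divided into 2 equal shares of 1/10 among Quentin, Lydia.
Quentin is living and takes 1/10.
Lydia is living and takes 1/10.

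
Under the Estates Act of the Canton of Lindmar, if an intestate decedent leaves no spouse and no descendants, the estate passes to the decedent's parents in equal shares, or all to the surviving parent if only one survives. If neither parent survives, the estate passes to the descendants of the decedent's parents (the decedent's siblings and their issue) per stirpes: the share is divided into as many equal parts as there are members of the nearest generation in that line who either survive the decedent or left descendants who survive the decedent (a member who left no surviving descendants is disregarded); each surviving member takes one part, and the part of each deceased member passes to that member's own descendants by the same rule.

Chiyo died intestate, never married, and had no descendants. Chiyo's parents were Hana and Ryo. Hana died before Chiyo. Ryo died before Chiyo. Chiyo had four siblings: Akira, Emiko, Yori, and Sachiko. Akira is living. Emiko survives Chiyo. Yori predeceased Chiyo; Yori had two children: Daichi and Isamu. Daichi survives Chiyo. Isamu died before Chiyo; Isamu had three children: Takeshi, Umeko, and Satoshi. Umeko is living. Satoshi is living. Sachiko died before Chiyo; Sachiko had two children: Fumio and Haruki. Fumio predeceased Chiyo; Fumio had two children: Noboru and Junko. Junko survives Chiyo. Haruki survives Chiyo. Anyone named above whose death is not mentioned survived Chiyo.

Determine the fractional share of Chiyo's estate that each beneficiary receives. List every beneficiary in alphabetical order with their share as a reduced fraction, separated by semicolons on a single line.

Neither parent survives and there are no descendants, so the estate passes to Chiyo's siblings and their issue per stirpes.
The estate is divided into 4 equal shares of 1/4 among Akira, Emiko, Yori, Sachiko.
Akira is living and takes 1/4.
Emiko is living and takes 1/4.
Yori predeceased; the 1/4 allotted to Yori's branch passes to Yori's issue by representation.
The 1/4 is divided into 2 equal shares of 1/8 among Daichi, Isamu.
Daichi is living and takes 1/8.
Isamu predeceased; the 1/8 allotted to Isamu's branch passes to Isamu's issue by representation.
The 1/8 is divided into 3 equal shares of 1/24 among Takeshi, Umeko, Satoshi.
Takeshi is living and takes 1/24.
Umeko is living and takes 1/24.
Satoshi is living and takes 1/24.
Sachiko predeceased; the 1/4 allotted to Sachiko's branch passes to Sachiko's issue by representation.
The 1/4 is divided into 2 equal shares of 1/8 among Fumio, Haruki.
Fumio predeceased; the 1/8 allotted to Fumio's branch passes to Fumio's issue by representation.
The 1/8 is divided into 2 equal shares of 1/16 among Noboru, Junko.
Noboru is living and takes 1/16.
Junko is living and takes 1/16.
Haruki is living and takes 1/8.

Akira 1/4; Daichi 1/8; Emiko 1/4; Haruki 1/8; Junko 1/16; Noboru 1/16; Satoshi 1/24; Takeshi 1/24; Umeko 1/24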